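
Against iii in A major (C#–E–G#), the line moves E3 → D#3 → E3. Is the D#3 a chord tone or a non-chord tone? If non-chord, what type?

The harmony at that moment is C# minor triad (C#, E, G#); D#3 is not a chord tone.
It is approached by step down from E3 and left by step up to E3.
Step away and step back to the same note — a neighbor tone (lower neighbor).

Non-chord tone — a neighbor tone.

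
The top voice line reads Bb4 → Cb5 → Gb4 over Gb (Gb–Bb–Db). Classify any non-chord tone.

The harmony at that moment is Gb major triad (Gb, Bb, Db); Cb5 is not a chord tone.
It is approached by step up from Bb4 and left by leap down to Gb4.
Step in, leap out — an escape tone.

Cb5 is an escape tone.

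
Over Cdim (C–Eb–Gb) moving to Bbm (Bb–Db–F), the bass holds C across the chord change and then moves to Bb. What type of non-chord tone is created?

C is a suspension.

The harmony at that moment is Bb minor triad (Bb, Db, F); C is not a chord tone.
It is held over (the same pitch as the preceding C) and left by step down to Bb.
Held over from the previous chord and resolving down by step — a suspension.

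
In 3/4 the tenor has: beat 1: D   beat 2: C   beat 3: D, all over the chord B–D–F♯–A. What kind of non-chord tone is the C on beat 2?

Lower neighbor tone.

The harmony at that moment is B minor seventh chord (B, D, F♯, A); C is not a chord tone.
It is approached by step down from D and left by step up to D.
Step away and step back to the same note — a neighbor tone (lower neighbor).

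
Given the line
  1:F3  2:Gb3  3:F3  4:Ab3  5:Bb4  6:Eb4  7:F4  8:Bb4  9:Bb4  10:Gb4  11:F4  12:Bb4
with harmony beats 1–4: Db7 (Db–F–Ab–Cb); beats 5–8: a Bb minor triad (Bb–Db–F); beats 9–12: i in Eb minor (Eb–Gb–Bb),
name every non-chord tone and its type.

Gb3 (beat 2) — neighbor tone; Eb4 (beat 6) — appoggiatura; F4 (beat 11) — escape tone.

The harmony at that moment is Db dominant seventh chord (Db, F, Ab, Cb); Gb3 is not a chord tone.
It is approached by step up from F3 and left by step down to F3.
Step away and step back to the same note — a neighbor tone (upper neighbor).
The harmony at that moment is Bb minor triad (Bb, Db, F); Eb4 is not a chord tone.
It is approached by leap down from Bb4 and left by step up to F4.
Leap in, step out — an appoggiatura.
The harmony at that moment is Eb minor triad (Eb, Gb, Bb); F4 is not a chord tone.
It is approached by step down from Gb4 and left by leap up to Bb4.
Step in, leap out — an escape tone.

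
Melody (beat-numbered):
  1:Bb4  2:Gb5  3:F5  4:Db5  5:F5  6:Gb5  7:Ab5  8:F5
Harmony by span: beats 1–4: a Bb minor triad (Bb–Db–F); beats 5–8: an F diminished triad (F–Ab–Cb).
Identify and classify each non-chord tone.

The harmony at that moment is Bb minor triad (Bb, Db, F); Gb5 is not a chord tone.
It is approached by leap up from Bb4 and left by step down to F5.
Leap in, step out — an appoggiatura.
The harmony at that moment is F diminished triad (F, Ab, Cb); Gb5 is not a chord tone.
It is approached by step up from F5 and left by step up to Ab5.
Step in, step out in the same direction — a passing tone.

Gb5 (beat 2) — appoggiatura; Gb5 (beat 6) — passing tone.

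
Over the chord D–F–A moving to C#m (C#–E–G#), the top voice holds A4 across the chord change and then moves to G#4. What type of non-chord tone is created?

The harmony at that moment is C# minor triad (C#, E, G#); A4 is not a chord tone.
It is held over (the same pitch as the preceding A4) and left by step down to G#4.
Held over from the previous chord and resolving down by step — a suspension.

A4 is a suspension.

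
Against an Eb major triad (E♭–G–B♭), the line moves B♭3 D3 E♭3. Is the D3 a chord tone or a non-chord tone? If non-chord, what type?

Non-chord tone — an appoggiatura.

The harmony at that moment is E♭ major triad (E♭, G, B♭); D3 is not a chord tone.
It is approached by leap down from B♭3 and left by step up to E♭3.
Leap in, step out — an appoggiatura.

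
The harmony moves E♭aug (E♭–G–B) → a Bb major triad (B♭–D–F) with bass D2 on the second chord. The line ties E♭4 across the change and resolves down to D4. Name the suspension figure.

At the second chord the bass is D2. The suspended E♭4 lies a ninth above the bass; after resolving down by step to D4, the interval above the bass becomes an octave.
Suspension figures are named by those two intervals: 9–8.

9–8 suspension.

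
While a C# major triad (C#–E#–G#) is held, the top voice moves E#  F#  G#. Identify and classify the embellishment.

F# is a passing tone.

The harmony at that moment is C# major triad (C#, E#, G#); F# is not a chord tone.
It is approached by step up from E# and left by step up to G#.
Step in, step out in the same direction — a passing tone.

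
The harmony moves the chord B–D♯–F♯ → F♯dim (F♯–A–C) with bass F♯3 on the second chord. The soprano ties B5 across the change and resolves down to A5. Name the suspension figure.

At the second chord the bass is F♯3. The suspended B5 lies a fourth above the bass; after resolving down by step to A5, the interval above the bass becomes a third.
Suspension figures are named by those two intervals: 4–3.

4–3 suspension.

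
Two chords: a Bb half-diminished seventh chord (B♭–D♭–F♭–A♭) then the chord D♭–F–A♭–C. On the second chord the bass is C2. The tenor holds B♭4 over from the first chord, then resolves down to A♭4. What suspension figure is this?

At the second chord the bass is C2. The suspended B♭4 lies a seventh above the bass; after resolving down by step to A♭4, the interval above the bass becomes a sixth.
Suspension figures are named by those two intervals: 7–6.

7–6 suspension.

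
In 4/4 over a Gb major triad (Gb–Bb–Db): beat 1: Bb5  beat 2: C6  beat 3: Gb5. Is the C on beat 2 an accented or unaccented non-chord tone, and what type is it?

Unaccented escape tone.

The harmony at that moment is Gb major triad (Gb, Bb, Db); C6 is not a chord tone.
It is approached by step up from Bb5 and left by leap down to Gb5.
Step in, leap out — an escape tone.
It falls on a weak beat, so it is unaccented.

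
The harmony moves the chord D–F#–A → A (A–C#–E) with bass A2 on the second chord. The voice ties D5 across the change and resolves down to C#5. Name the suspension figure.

4–3 suspension.

At the second chord the bass is A2. The suspended D5 lies a fourth above the bass; after resolving down by step to C#5, the interval above the bass becomes a third.
Suspension figures are named by those two intervals: 4–3.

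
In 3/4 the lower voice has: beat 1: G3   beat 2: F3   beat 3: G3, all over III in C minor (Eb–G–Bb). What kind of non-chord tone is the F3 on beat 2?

The harmony at that moment is Eb major triad (Eb, G, Bb); F3 is not a chord tone.
It is approached by step down from G3 and left by step up to G3.
Step away and step back to the same note — a neighbor tone (lower neighbor).

Lower neighbor tone.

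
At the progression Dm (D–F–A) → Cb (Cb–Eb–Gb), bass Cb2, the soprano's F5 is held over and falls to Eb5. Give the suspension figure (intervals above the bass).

4–3 suspension.

At the second chord the bass is Cb2. The suspended F5 lies a fourth above the bass; after resolving down by step to Eb5, the interval above the bass becomes a third.
Suspension figures are named by those two intervals: 4–3.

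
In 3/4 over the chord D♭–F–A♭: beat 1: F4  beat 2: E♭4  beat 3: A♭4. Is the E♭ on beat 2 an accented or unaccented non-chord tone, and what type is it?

The harmony at that moment is D♭ major triad (D♭, F, A♭); E♭4 is not a chord tone.
It is approached by step down from F4 and left by leap up to A♭4.
Step in, leap out — an escape tone.
It falls on a weak beat, so it is unaccented.

Unaccented escape tone.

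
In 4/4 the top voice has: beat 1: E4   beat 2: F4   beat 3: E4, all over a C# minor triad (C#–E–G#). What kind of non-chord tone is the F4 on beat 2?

The harmony at that moment is C# minor triad (C#, E, G#); F4 is not a chord tone.
It is approached by step up from E4 and left by step down to E4.
Step away and step back to the same note — a neighbor tone (upper neighbor).

Upper neighbor tone.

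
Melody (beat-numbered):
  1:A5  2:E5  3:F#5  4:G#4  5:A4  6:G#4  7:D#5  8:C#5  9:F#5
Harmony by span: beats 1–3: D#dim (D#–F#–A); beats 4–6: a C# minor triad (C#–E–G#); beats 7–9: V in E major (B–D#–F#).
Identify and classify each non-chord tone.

The harmony at that moment is D# diminished triad (D#, F#, A); E5 is not a chord tone.
It is approached by leap down from A5 and left by step up to F#5.
Leap in, step out — an appoggiatura.
The harmony at that moment is C# minor triad (C#, E, G#); A4 is not a chord tone.
It is approached by step up from G#4 and left by step down to G#4.
Step away and step back to the same note — a neighbor tone (upper neighbor).
The harmony at that moment is B major triad (B, D#, F#); C#5 is not a chord tone.
It is approached by step down from D#5 and left by leap up to F#5.
Step in, leap out — an escape tone.

E5 (beat 2) — appoggiatura; A4 (beat 5) — neighbor tone; C#5 (beat 8) — escape tone.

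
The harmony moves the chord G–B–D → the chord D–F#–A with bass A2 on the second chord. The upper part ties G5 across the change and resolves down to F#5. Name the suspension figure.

7–6 suspension.

At the second chord the bass is A2. The suspended G5 lies a seventh above the bass; after resolving down by step to F#5, the interval above the bass becomes a sixth.
Suspension figures are named by those two intervals: 7–6.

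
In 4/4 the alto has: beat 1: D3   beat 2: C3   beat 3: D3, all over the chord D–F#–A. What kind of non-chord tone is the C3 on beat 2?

The harmony at that moment is D major triad (D, F#, A); C3 is not a chord tone.
It is approached by step down from D3 and left by step up to D3.
Step away and step back to the same note — a neighbor tone (lower neighbor).

Lower neighbor tone.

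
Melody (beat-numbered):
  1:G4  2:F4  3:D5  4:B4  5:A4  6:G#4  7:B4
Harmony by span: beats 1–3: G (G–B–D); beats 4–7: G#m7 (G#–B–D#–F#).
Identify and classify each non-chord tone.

F4 (beat 2) — escape tone; A4 (beat 5) — passing tone.

The harmony at that moment is G major triad (G, B, D); F4 is not a chord tone.
It is approached by step down from G4 and left by leap up to D5.
Step in, leap out — an escape tone.
The harmony at that moment is G# minor seventh chord (G#, B, D#, F#); A4 is not a chord tone.
It is approached by step down from B4 and left by step down to G#4.
Step in, step out in the same direction — a passing tone.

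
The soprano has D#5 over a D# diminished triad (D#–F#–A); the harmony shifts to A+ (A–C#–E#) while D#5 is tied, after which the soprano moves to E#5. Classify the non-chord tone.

The harmony at that moment is A augmented triad (A, C#, E#); D#5 is not a chord tone.
It is held over (the same pitch as the preceding D#5) and left by step up to E#5.
Held over from the previous chord and resolving up by step — a retardation.

D#5 is a retardation.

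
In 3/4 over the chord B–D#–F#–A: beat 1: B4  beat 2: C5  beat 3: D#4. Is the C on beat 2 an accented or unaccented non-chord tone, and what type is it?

The harmony at that moment is B dominant seventh chord (B, D#, F#, A); C5 is not a chord tone.
It is approached by step up from B4 and left by leap down to D#4.
Step in, leap out — an escape tone.
It falls on a weak beat, so it is unaccented.

Unaccented escape tone.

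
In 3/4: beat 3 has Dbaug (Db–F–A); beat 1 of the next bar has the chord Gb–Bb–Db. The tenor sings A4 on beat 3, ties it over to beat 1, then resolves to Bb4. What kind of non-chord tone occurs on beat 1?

The harmony at that moment is Gb major triad (Gb, Bb, Db); A4 is not a chord tone.
It is held over (the same pitch as the preceding A4) and left by step up to Bb4.
Held over from the previous chord and resolving up by step — a retardation.

Retardation.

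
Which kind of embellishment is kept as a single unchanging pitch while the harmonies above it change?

Approach: none. Departure: none — a single pitch is sustained while the chords change around it, passing through harmonies that do not contain it.
No melodic motion at all; the dissonance is created entirely by the moving harmonies against the stationary note — a pedal tone (pedal point).

Pedal tone.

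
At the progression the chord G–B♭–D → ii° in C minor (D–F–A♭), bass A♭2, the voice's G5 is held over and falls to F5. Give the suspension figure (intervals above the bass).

At the second chord the bass is A♭2. The suspended G5 lies a seventh above the bass; after resolving down by step to F5, the interval above the bass becomes a sixth.
Suspension figures are named by those two intervals: 7–6.

7–6 suspension.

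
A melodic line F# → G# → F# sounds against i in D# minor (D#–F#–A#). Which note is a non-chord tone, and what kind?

The harmony at that moment is D# minor triad (D#, F#, A#); G# is not a chord tone.
It is approached by step up from F# and left by step down to F#.
Step away and step back to the same note — a neighbor tone (upper neighbor).

G# is a neighbor tone.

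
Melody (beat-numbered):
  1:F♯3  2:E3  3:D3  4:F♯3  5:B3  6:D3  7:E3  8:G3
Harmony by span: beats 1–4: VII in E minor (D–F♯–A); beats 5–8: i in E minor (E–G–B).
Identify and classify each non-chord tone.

E3 (beat 2) — passing tone; D3 (beat 6) — appoggiatura.

The harmony at that moment is D major triad (D, F♯, A); E3 is not a chord tone.
It is approached by step down from F♯3 and left by step down to D3.
Step in, step out in the same direction — a passing tone.
The harmony at that moment is E minor triad (E, G, B); D3 is not a chord tone.
It is approached by leap down from B3 and left by step up to E3.
Leap in, step out — an appoggiatura.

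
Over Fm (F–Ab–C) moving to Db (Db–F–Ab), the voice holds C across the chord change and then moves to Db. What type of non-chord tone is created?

The harmony at that moment is Db major triad (Db, F, Ab); C is not a chord tone.
It is held over (the same pitch as the preceding C) and left by step up to Db.
Held over from the previous chord and resolving up by step — a retardation.

C is a retardation.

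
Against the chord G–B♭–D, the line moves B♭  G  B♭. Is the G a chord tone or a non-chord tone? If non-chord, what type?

Chord tone (the root of G minor triad).

G minor triad contains G, B♭, D; G is the root, so it is a chord tone.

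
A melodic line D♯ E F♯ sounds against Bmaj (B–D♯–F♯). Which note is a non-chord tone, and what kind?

The harmony at that moment is B major triad (B, D♯, F♯); E is not a chord tone.
It is approached by step up from D♯ and left by step up to F♯.
Step in, step out in the same direction — a passing tone.

E is a passing tone.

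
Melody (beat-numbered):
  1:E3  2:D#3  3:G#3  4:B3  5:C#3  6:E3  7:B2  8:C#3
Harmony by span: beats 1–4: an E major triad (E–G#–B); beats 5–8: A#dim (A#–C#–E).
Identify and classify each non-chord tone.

D#3 (beat 2) — escape tone; B2 (beat 7) — appoggiatura.

The harmony at that moment is E major triad (E, G#, B); D#3 is not a chord tone.
It is approached by step down from E3 and left by leap up to G#3.
Step in, leap out — an escape tone.
The harmony at that moment is A# diminished triad (A#, C#, E); B2 is not a chord tone.
It is approached by leap down from E3 and left by step up to C#3.
Leap in, step out — an appoggiatura.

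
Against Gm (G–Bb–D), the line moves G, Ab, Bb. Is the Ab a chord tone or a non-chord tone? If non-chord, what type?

The harmony at that moment is G minor triad (G, Bb, D); Ab is not a chord tone.
It is approached by step up from G and left by step up to Bb.
Step in, step out in the same direction — a passing tone.

Non-chord tone — a passing tone.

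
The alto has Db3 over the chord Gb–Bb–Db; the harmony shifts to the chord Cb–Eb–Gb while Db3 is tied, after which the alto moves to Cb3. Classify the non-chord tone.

The harmony at that moment is Cb major triad (Cb, Eb, Gb); Db3 is not a chord tone.
It is held over (the same pitch as the preceding Db3) and left by step down to Cb3.
Held over from the previous chord and resolving down by step — a suspension.

Db3 is a suspension.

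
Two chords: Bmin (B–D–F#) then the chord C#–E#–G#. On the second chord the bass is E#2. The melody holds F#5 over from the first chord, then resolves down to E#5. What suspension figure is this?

9–8 suspension.

At the second chord the bass is E#2. The suspended F#5 lies a ninth above the bass; after resolving down by step to E#5, the interval above the bass becomes an octave.
Suspension figures are named by those two intervals: 9–8.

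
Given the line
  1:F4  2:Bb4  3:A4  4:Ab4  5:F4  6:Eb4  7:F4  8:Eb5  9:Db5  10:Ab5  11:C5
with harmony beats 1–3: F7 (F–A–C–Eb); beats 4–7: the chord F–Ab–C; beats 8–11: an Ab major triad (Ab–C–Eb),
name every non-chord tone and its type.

The harmony at that moment is F dominant seventh chord (F, A, C, Eb); Bb4 is not a chord tone.
It is approached by leap up from F4 and left by step down to A4.
Leap in, step out — an appoggiatura.
The harmony at that moment is F minor triad (F, Ab, C); Eb4 is not a chord tone.
It is approached by step down from F4 and left by step up to F4.
Step away and step back to the same note — a neighbor tone (lower neighbor).
The harmony at that moment is Ab major triad (Ab, C, Eb); Db5 is not a chord tone.
It is approached by step down from Eb5 and left by leap up to Ab5.
Step in, leap out — an escape tone.

Bb4 (beat 2) — appoggiatura; Eb4 (beat 6) — neighbor tone; Db5 (beat 9) — escape tone.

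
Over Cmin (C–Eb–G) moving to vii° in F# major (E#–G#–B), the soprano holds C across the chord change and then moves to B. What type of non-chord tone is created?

C is a suspension.

The harmony at that moment is E# diminished triad (E#, G#, B); C is not a chord tone.
It is held over (the same pitch as the preceding C) and left by step down to B.
Held over from the previous chord and resolving down by step — a suspension.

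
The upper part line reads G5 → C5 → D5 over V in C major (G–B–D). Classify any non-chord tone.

The harmony at that moment is G major triad (G, B, D); C5 is not a chord tone.
It is approached by leap down from G5 and left by step up to D5.
Leap in, step out — an appoggiatura.

C5 is an appoggiatura.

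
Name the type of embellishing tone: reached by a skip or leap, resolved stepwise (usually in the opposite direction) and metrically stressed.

Approach: by leap. Departure: by step. Metric position: strong.
Leap in, step out, in a metrically strong position — an appoggiatura. (It is the mirror image of the escape tone, which steps in and leaps out from a weak position.)

Appoggiatura.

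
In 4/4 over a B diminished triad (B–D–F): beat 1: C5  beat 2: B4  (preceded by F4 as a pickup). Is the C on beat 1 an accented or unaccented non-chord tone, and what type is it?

The harmony at that moment is B diminished triad (B, D, F); C5 is not a chord tone.
It is approached by leap up from F4 and left by step down to B4.
Leap in, step out — an appoggiatura.
It falls on the downbeat, so it is accented.

Accented appoggiatura.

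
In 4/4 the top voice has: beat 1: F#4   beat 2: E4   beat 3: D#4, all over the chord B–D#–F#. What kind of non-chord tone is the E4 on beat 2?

The harmony at that moment is B major triad (B, D#, F#); E4 is not a chord tone.
It is approached by step down from F#4 and left by step down to D#4.
Step in, step out in the same direction — a passing tone.

Passing tone.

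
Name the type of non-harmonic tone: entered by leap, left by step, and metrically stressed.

Appoggiatura.

Approach: by leap. Departure: by step. Metric position: strong.
Leap in, step out, in a metrically strong position — an appoggiatura. (It is the mirror image of the escape tone, which steps in and leaps out from a weak position.)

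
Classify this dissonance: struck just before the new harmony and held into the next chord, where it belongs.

Anticipation.

Approach: ahead of the chord change (typically by step), so it is dissonant against the current harmony. Departure: none — the same pitch is restated or held and is a chord tone of the new harmony.
Dissonant first, consonant once the harmony catches up: the note simply arrives early — an anticipation. (The reverse timing, consonant first and dissonant after the change, would be a suspension or retardation.)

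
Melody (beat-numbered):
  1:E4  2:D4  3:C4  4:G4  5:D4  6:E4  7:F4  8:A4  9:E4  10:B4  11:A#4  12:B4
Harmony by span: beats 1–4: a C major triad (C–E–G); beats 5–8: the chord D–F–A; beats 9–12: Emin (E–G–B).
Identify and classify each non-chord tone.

D4 (beat 2) — passing tone; E4 (beat 6) — passing tone; A#4 (beat 11) — neighbor tone.

The harmony at that moment is C major triad (C, E, G); D4 is not a chord tone.
It is approached by step down from E4 and left by step down to C4.
Step in, step out in the same direction — a passing tone.
The harmony at that moment is D minor triad (D, F, A); E4 is not a chord tone.
It is approached by step up from D4 and left by step up to F4.
Step in, step out in the same direction — a passing tone.
The harmony at that moment is E minor triad (E, G, B); A#4 is not a chord tone.
It is approached by step down from B4 and left by step up to B4.
Step away and step back to the same note — a neighbor tone (lower neighbor).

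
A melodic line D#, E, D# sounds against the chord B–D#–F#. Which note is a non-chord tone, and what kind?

E is a neighbor tone.

The harmony at that moment is B major triad (B, D#, F#); E is not a chord tone.
It is approached by step up from D# and left by step down to D#.
Step away and step back to the same note — a neighbor tone (upper neighbor).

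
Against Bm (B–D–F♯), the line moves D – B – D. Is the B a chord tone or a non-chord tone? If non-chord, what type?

Chord tone (the root of B minor triad).

B minor triad contains B, D, F♯; B is the root, so it is a chord tone.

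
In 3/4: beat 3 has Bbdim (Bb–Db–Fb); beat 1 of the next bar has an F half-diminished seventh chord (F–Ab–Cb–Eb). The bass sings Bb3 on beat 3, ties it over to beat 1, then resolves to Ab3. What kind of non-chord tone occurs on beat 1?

Suspension.

The harmony at that moment is F half-diminished seventh chord (F, Ab, Cb, Eb); Bb3 is not a chord tone.
It is held over (the same pitch as the preceding Bb3) and left by step down to Ab3.
Held over from the previous chord and resolving down by step — a suspension.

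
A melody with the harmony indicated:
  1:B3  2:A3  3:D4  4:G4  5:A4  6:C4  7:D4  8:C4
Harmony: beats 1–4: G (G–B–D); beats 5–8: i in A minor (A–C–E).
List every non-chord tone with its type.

The harmony at that moment is G major triad (G, B, D); A3 is not a chord tone.
It is approached by step down from B3 and left by leap up to D4.
Step in, leap out — an escape tone.
The harmony at that moment is A minor triad (A, C, E); D4 is not a chord tone.
It is approached by step up from C4 and left by step down to C4.
Step away and step back to the same note — a neighbor tone (upper neighbor).

A3 (beat 2) — escape tone; D4 (beat 7) — neighbor tone.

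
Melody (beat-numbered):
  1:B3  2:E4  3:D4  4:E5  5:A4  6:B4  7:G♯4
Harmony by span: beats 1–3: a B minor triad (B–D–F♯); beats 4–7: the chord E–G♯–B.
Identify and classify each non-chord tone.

The harmony at that moment is B minor triad (B, D, F♯); E4 is not a chord tone.
It is approached by leap up from B3 and left by step down to D4.
Leap in, step out — an appoggiatura.
The harmony at that moment is E major triad (E, G♯, B); A4 is not a chord tone.
It is approached by leap down from E5 and left by step up to B4.
Leap in, step out — an appoggiatura.

E4 (beat 2) — appoggiatura; A4 (beat 5) — appoggiatura.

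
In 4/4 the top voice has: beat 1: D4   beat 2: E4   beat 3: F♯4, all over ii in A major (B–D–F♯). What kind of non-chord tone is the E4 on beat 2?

The harmony at that moment is B minor triad (B, D, F♯); E4 is not a chord tone.
It is approached by step up from D4 and left by step up to F♯4.
Step in, step out in the same direction — a passing tone.

Passing tone.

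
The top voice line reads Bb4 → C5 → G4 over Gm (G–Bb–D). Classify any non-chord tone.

The harmony at that moment is G minor triad (G, Bb, D); C5 is not a chord tone.
It is approached by step up from Bb4 and left by leap down to G4.
Step in, leap out — an escape tone.

C5 is an escape tone.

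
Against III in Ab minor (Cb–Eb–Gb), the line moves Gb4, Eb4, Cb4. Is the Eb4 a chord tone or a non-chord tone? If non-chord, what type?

Cb major triad contains Cb, Eb, Gb; Eb is the third, so it is a chord tone.

Chord tone (the third of Cb major triad).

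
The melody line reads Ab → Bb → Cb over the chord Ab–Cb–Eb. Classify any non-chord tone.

Bb is a passing tone.

The harmony at that moment is Ab minor triad (Ab, Cb, Eb); Bb is not a chord tone.
It is approached by step up from Ab and left by step up to Cb.
Step in, step out in the same direction — a passing tone.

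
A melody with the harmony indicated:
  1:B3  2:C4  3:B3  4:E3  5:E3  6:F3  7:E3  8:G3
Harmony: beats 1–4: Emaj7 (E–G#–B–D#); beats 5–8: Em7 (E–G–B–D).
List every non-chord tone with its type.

C4 (beat 2) — neighbor tone; F3 (beat 6) — neighbor tone.

The harmony at that moment is E major seventh chord (E, G#, B, D#); C4 is not a chord tone.
It is approached by step up from B3 and left by step down to B3.
Step away and step back to the same note — a neighbor tone (upper neighbor).
The harmony at that moment is E minor seventh chord (E, G, B, D); F3 is not a chord tone.
It is approached by step up from E3 and left by step down to E3.
Step away and step back to the same note — a neighbor tone (upper neighbor).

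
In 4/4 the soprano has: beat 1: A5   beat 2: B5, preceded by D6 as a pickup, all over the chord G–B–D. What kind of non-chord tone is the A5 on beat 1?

The harmony at that moment is G major triad (G, B, D); A5 is not a chord tone.
It is approached by leap down from D6 and left by step up to B5.
Leap in, step out, metrically accented — an appoggiatura.

Appoggiatura.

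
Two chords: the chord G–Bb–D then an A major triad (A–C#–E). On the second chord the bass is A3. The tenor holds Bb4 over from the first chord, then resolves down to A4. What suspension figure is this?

9–8 suspension.

At the second chord the bass is A3. The suspended Bb4 lies a ninth above the bass; after resolving down by step to A4, the interval above the bass becomes an octave.
Suspension figures are named by those two intervals: 9–8.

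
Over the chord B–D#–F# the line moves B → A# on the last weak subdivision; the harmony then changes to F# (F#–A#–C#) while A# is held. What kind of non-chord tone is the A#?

A# is an anticipation.

The harmony at that moment is B major triad (B, D#, F#); A# is not a chord tone.
It is approached by step down from B and then sustained as the same pitch into the next harmony.
Arriving early and becoming a chord tone when the harmony changes — an anticipation.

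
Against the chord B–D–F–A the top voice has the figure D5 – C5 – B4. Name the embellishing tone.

C5 is a passing tone.

The harmony at that moment is B half-diminished seventh chord (B, D, F, A); C5 is not a chord tone.
It is approached by step down from D5 and left by step down to B4.
Step in, step out in the same direction — a passing tone.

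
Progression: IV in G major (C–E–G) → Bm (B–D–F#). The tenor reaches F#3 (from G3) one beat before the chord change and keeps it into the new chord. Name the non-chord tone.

The harmony at that moment is C major triad (C, E, G); F#3 is not a chord tone.
It is approached by step down from G3 and then sustained as the same pitch into the next harmony.
Arriving early and becoming a chord tone when the harmony changes — an anticipation.

F#3 is an anticipation.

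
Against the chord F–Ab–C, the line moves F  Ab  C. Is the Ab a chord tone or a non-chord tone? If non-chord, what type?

Chord tone (the third of F minor triad).

F minor triad contains F, Ab, C; Ab is the third, so it is a chord tone.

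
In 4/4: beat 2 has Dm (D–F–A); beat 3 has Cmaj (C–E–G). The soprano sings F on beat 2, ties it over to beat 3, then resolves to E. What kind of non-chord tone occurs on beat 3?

Suspension.

The harmony at that moment is C major triad (C, E, G); F is not a chord tone.
It is held over (the same pitch as the preceding F) and left by step down to E.
Held over from the previous chord and resolving down by step — a suspension.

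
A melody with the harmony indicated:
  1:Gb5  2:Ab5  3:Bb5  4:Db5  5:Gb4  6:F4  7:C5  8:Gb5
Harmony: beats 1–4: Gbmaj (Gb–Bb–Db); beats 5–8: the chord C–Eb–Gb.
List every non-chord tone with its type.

Ab5 (beat 2) — passing tone; F4 (beat 6) — escape tone.

The harmony at that moment is Gb major triad (Gb, Bb, Db); Ab5 is not a chord tone.
It is approached by step up from Gb5 and left by step up to Bb5.
Step in, step out in the same direction — a passing tone.
The harmony at that moment is C diminished triad (C, Eb, Gb); F4 is not a chord tone.
It is approached by step down from Gb4 and left by leap up to C5.
Step in, leap out — an escape tone.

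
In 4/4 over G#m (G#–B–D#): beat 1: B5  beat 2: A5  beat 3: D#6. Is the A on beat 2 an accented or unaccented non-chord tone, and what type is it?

Unaccented escape tone.

The harmony at that moment is G# minor triad (G#, B, D#); A5 is not a chord tone.
It is approached by step down from B5 and left by leap up to D#6.
Step in, leap out — an escape tone.
It falls on a weak beat, so it is unaccented.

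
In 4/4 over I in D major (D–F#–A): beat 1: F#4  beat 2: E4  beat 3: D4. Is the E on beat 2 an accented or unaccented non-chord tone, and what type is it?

The harmony at that moment is D major triad (D, F#, A); E4 is not a chord tone.
It is approached by step down from F#4 and left by step down to D4.
Step in, step out in the same direction — a passing tone.
It falls on a weak beat, so it is unaccented.

Unaccented passing tone.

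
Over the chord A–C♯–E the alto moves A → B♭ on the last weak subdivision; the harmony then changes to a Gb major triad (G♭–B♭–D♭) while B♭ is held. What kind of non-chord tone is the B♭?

The harmony at that moment is A major triad (A, C♯, E); B♭ is not a chord tone.
It is approached by step up from A and then sustained as the same pitch into the next harmony.
Arriving early and becoming a chord tone when the harmony changes — an anticipation.

B♭ is an anticipation.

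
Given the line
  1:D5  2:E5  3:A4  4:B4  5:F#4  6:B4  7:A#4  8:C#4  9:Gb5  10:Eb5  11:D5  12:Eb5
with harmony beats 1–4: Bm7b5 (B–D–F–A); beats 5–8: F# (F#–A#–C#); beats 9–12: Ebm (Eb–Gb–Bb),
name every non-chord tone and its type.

The harmony at that moment is B half-diminished seventh chord (B, D, F, A); E5 is not a chord tone.
It is approached by step up from D5 and left by leap down to A4.
Step in, leap out — an escape tone.
The harmony at that moment is F# major triad (F#, A#, C#); B4 is not a chord tone.
It is approached by leap up from F#4 and left by step down to A#4.
Leap in, step out — an appoggiatura.
The harmony at that moment is Eb minor triad (Eb, Gb, Bb); D5 is not a chord tone.
It is approached by step down from Eb5 and left by step up to Eb5.
Step away and step back to the same note — a neighbor tone (lower neighbor).

E5 (beat 2) — escape tone; B4 (beat 6) — appoggiatura; D5 (beat 11) — neighbor tone.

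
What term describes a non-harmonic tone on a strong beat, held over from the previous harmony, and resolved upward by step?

Retardation.

Approach: by preparation — the pitch is first a chord tone, then held (tied or repeated) while the harmony changes under it. Departure: up by step. Metric position: strong.
A prepared dissonance that resolves upward by step — a retardation. (The same figure resolving downward would be a suspension.)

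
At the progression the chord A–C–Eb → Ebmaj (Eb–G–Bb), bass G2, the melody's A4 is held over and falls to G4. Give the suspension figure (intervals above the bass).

9–8 suspension.

At the second chord the bass is G2. The suspended A4 lies a ninth above the bass; after resolving down by step to G4, the interval above the bass becomes an octave.
Suspension figures are named by those two intervals: 9–8.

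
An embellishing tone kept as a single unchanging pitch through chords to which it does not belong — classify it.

Approach: none. Departure: none — a single pitch is sustained while the chords change around it, passing through harmonies that do not contain it.
No melodic motion at all; the dissonance is created entirely by the moving harmonies against the stationary note — a pedal tone (pedal point).

Pedal tone.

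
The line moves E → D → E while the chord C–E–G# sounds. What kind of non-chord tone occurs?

The harmony at that moment is C augmented triad (C, E, G#); D is not a chord tone.
It is approached by step down from E and left by step up to E.
Step away and step back to the same note — a neighbor tone (lower neighbor).

D is a neighbor tone.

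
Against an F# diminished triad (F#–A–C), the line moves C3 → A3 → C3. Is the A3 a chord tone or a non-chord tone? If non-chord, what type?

F# diminished triad contains F#, A, C; A is the third, so it is a chord tone.

Chord tone (the third of F# diminished triad).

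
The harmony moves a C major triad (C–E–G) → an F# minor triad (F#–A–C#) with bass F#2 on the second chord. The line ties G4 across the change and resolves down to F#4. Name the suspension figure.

9–8 suspension.

At the second chord the bass is F#2. The suspended G4 lies a ninth above the bass; after resolving down by step to F#4, the interval above the bass becomes an octave.
Suspension figures are named by those two intervals: 9–8.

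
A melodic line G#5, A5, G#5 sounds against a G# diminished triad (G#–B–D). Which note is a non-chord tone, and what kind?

A5 is a neighbor tone.

The harmony at that moment is G# diminished triad (G#, B, D); A5 is not a chord tone.
It is approached by step up from G#5 and left by step down to G#5.
Step away and step back to the same note — a neighbor tone (upper neighbor).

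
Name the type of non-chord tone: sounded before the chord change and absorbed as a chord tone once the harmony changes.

Anticipation.

Approach: ahead of the chord change (typically by step), so it is dissonant against the current harmony. Departure: none — the same pitch is restated or held and is a chord tone of the new harmony.
Dissonant first, consonant once the harmony catches up: the note simply arrives early — an anticipation. (The reverse timing, consonant first and dissonant after the change, would be a suspension or retardation.)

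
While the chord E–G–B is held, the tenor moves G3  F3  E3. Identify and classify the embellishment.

F3 is a passing tone.

The harmony at that moment is E minor triad (E, G, B); F3 is not a chord tone.
It is approached by step down from G3 and left by step down to E3.
Step in, step out in the same direction — a passing tone.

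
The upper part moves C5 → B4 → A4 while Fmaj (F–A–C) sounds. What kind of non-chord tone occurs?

B4 is a passing tone.

The harmony at that moment is F major triad (F, A, C); B4 is not a chord tone.
It is approached by step down from C5 and left by step down to A4.
Step in, step out in the same direction — a passing tone.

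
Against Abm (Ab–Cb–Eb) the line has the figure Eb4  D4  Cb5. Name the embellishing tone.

The harmony at that moment is Ab minor triad (Ab, Cb, Eb); D4 is not a chord tone.
It is approached by step down from Eb4 and left by leap up to Cb5.
Step in, leap out — an escape tone.

D4 is an escape tone.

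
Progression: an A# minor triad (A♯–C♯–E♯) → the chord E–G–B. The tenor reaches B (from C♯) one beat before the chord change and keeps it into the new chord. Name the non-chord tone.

B is an anticipation.

The harmony at that moment is A♯ minor triad (A♯, C♯, E♯); B is not a chord tone.
It is approached by step down from C♯ and then sustained as the same pitch into the next harmony.
Arriving early and becoming a chord tone when the harmony changes — an anticipation.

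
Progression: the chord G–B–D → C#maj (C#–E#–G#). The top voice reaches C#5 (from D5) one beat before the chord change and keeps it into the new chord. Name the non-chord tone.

C#5 is an anticipation.

The harmony at that moment is G major triad (G, B, D); C#5 is not a chord tone.
It is approached by step down from D5 and then sustained as the same pitch into the next harmony.
Arriving early and becoming a chord tone when the harmony changes — an anticipation.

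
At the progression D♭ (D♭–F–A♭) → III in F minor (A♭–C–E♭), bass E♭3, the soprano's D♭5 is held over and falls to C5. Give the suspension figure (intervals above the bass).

7–6 suspension.

At the second chord the bass is E♭3. The suspended D♭5 lies a seventh above the bass; after resolving down by step to C5, the interval above the bass becomes a sixth.
Suspension figures are named by those two intervals: 7–6.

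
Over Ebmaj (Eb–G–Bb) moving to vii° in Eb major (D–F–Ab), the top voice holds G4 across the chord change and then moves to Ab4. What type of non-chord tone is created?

G4 is a retardation.

The harmony at that moment is D diminished triad (D, F, Ab); G4 is not a chord tone.
It is held over (the same pitch as the preceding G4) and left by step up to Ab4.
Held over from the previous chord and resolving up by step — a retardation.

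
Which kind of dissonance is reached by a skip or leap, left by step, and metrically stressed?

Approach: by leap. Departure: by step. Metric position: strong.
Leap in, step out, in a metrically strong position — an appoggiatura. (It is the mirror image of the escape tone, which steps in and leaps out from a weak position.)

Appoggiatura.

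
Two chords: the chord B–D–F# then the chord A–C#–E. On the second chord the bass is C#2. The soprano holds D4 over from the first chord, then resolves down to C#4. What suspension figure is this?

9–8 suspension.

At the second chord the bass is C#2. The suspended D4 lies a ninth above the bass; after resolving down by step to C#4, the interval above the bass becomes an octave.
Suspension figures are named by those two intervals: 9–8.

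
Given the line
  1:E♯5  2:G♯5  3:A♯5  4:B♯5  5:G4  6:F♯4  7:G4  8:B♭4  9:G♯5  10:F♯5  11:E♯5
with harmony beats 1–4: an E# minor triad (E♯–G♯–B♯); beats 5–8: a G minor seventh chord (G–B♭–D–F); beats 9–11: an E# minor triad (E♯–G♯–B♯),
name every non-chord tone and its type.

The harmony at that moment is E♯ minor triad (E♯, G♯, B♯); A♯5 is not a chord tone.
It is approached by step up from G♯5 and left by step up to B♯5.
Step in, step out in the same direction — a passing tone.
The harmony at that moment is G minor seventh chord (G, B♭, D, F); F♯4 is not a chord tone.
It is approached by step down from G4 and left by step up to G4.
Step away and step back to the same note — a neighbor tone (lower neighbor).
The harmony at that moment is E♯ minor triad (E♯, G♯, B♯); F♯5 is not a chord tone.
It is approached by step down from G♯5 and left by step down to E♯5.
Step in, step out in the same direction — a passing tone.

A♯5 (beat 3) — passing tone; F♯4 (beat 6) — neighbor tone; F♯5 (beat 10) — passing tone.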